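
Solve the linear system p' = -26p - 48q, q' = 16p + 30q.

Coefficient matrix A = [[-26, -48], [16, 30]].
Characteristic polynomial det(A - λI) = λ^2 - 4λ - 12 = 0.
Eigenvalues λ = 6, -2.
For λ=6: (A-λI) row 1 is [-32, -48], so an eigenvector is (3, -2).
For λ=-2: (A-λI) row 1 is [-24, -48], so an eigenvector is (2, -1).
General solution: K_1e^(6t)(3,-2) + K_2e^(-2t)(2,-1).

p(t) = 3K_1e^(6t) + 2K_2e^(-2t), q(t) = -2K_1e^(6t) - K_2e^(-2t)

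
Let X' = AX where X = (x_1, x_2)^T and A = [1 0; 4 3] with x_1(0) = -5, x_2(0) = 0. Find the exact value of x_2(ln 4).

A = [[1,0],[4,3]]; eigenvalues λ = 3, 1.
Eigenvectors: (0,1) for λ=3, (1,-2) for λ=1.
From the initial condition, c_1 = -10, c_2 = -5.
x_2(ln 4) = (-10)(4^3)(1) + (-5)(4^1)(-2) = -600.

-600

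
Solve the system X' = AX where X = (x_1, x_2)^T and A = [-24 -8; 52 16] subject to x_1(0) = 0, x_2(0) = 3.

x_1(t) = -6e^(-4t)sin(4t), x_2(t) = 15e^(-4t)sin(4t) + 3e^(-4t)cos(4t)

Coefficient matrix A = [[-24, -8], [52, 16]].
Characteristic polynomial det(A - λI) = λ^2 + 8λ + 32 = 0.
Eigenvalues λ = -4 ± 4i (complex conjugate pair).
For λ=-4+4i: an eigenvector is (1,-3) - i(1,-2) = (1 - i, -3 + 2i).
A real fundamental pair from Re and Im of e^((-4+4i)t)v: X_1 = e^(-4t)(cos(4t)·(1,-3) + sin(4t)·(1,-2)), X_2 = e^(-4t)(sin(4t)·(1,-3) - cos(4t)·(1,-2)).
General solution: K_1X_1 + K_2X_2.
Applying x_1(0)=0, x_2(0)=3 gives K_1=-3, K_2=-3.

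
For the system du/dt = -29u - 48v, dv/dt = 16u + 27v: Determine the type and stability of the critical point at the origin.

saddle

A = [[-29,-48],[16,27]]; det(A-λI) = λ^2 + 2λ - 15.
λ = -5, 3: opposite signs.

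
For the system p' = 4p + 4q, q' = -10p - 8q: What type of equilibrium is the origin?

A = [[4,4],[-10,-8]]; det(A-λI) = λ^2 + 4λ + 8.
λ = -2 ± 2i: negative real part.

stable spiral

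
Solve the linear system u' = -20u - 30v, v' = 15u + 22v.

Coefficient matrix A = [[-20, -30], [15, 22]].
Characteristic polynomial det(A - λI) = λ^2 - 2λ + 10 = 0.
Eigenvalues λ = 1 ± 3i (complex conjugate pair).
For λ=1+3i: an eigenvector is (3,-2) - i(-1,1) = (3 + i, -2 - i).
A real fundamental pair from Re and Im of e^((1+3i)t)v: X_1 = e^(t)(cos(3t)·(3,-2) + sin(3t)·(-1,1)), X_2 = e^(t)(sin(3t)·(3,-2) - cos(3t)·(-1,1)).
General solution: C_1X_1 + C_2X_2.

u(t) = -C_1e^(t)sin(3t) + 3C_1e^(t)cos(3t) + 3C_2e^(t)sin(3t) + C_2e^(t)cos(3t), v(t) = C_1e^(t)sin(3t) - 2C_1e^(t)cos(3t) - 2C_2e^(t)sin(3t) - C_2e^(t)cos(3t)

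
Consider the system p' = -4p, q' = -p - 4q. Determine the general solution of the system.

Coefficient matrix A = [[-4, 0], [-1, -4]].
Characteristic polynomial det(A - λI) = λ^2 + 8λ + 16 = 0.
Single eigenvalue λ = -4 with algebraic multiplicity 2.
Eigenvector v = (0,-1); generalized eigenvector w with (A-λI)w=v is (1,2).
General solution: e^(-4t)[K_1·v + K_2·(t·v + w)].

p(t) = K_2e^(-4t), q(t) = -K_1e^(-4t) - K_2te^(-4t) + 2K_2e^(-4t)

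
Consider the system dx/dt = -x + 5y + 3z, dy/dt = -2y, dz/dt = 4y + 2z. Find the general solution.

x(t) = C_1e^(-t) - 2C_2e^(-2t) + C_3e^(2t), y(t) = C_2e^(-2t), z(t) = -C_2e^(-2t) + C_3e^(2t)

Coefficient matrix A = [[-1, 5, 3], [0, -2, 0], [0, 4, 2]].
det(A - λI) = 0 gives eigenvalues λ = -1, -2, 2.
For λ=-1: eigenvector (1,0,0).
For λ=-2: eigenvector (-2,1,-1).
For λ=2: eigenvector (1,0,1).
General solution: C_1e^(-t)(1,0,0) + C_2e^(-2t)(-2,1,-1) + C_3e^(2t)(1,0,1).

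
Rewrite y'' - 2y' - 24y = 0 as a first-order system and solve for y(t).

y(t) = K_1e^(6t) + K_2e^(-4t)

Let x_1 = y, x_2 = y'. Then x_1' = x_2 and x_2' = 24x_1 + 2x_2.
A = [[0,1],[24,2]]; det(A-λI) = λ^2 - 2λ - 24.
Eigenvalues λ = 6, -4 with eigenvectors (1,6), (1,-4).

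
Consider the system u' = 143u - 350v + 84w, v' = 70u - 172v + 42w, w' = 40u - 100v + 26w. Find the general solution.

Coefficient matrix A = [[143, -350, 84], [70, -172, 42], [40, -100, 26]].
det(A - λI) = 0 gives eigenvalues λ = 3, -2, -4.
For λ=3: eigenvector (5,2,0).
For λ=-2: eigenvector (14,7,5).
For λ=-4: eigenvector (6,3,2).
General solution: K_1e^(3t)(5,2,0) + K_2e^(-2t)(14,7,5) + K_3e^(-4t)(6,3,2).

u(t) = 5K_1e^(3t) + 14K_2e^(-2t) + 6K_3e^(-4t), v(t) = 2K_1e^(3t) + 7K_2e^(-2t) + 3K_3e^(-4t), w(t) = 5K_2e^(-2t) + 2K_3e^(-4t)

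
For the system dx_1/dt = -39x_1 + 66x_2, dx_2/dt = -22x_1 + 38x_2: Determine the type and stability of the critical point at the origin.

A = [[-39,66],[-22,38]]; det(A-λI) = λ^2 + λ - 30.
λ = 5, -6: opposite signs.

saddle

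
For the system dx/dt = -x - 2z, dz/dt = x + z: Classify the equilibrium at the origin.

center

A = [[-1,-2],[1,1]]; det(A-λI) = λ^2 + 1.
λ = 0 ± i: zero real part.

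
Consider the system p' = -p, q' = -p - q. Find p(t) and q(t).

Coefficient matrix A = [[-1, 0], [-1, -1]].
Characteristic polynomial det(A - λI) = λ^2 + 2λ + 1 = 0.
Single eigenvalue λ = -1 with algebraic multiplicity 2.
Eigenvector v = (0,1); generalized eigenvector w with (A-λI)w=v is (-1,1).
General solution: e^(-t)[c_1·v + c_2·(t·v + w)].

p(t) = -c_2e^(-t), q(t) = c_1e^(-t) + c_2te^(-t) + c_2e^(-t)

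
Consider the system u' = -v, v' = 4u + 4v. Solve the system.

Coefficient matrix A = [[0, -1], [4, 4]].
Characteristic polynomial det(A - λI) = λ^2 - 4λ + 4 = 0.
Single eigenvalue λ = 2 with algebraic multiplicity 2.
Eigenvector v = (-1,2); generalized eigenvector w with (A-λI)w=v is (0,1).
General solution: e^(2t)[K_1·v + K_2·(t·v + w)].

u(t) = -K_1e^(2t) - K_2te^(2t), v(t) = 2K_1e^(2t) + 2K_2te^(2t) + K_2e^(2t)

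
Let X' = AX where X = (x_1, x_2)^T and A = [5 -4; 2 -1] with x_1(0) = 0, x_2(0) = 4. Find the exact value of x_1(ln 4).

A = [[5,-4],[2,-1]]; eigenvalues λ = 3, 1.
Eigenvectors: (-2,-1) for λ=3, (-1,-1) for λ=1.
From the initial condition, c_1 = 4, c_2 = -8.
x_1(ln 4) = (4)(4^3)(-2) + (-8)(4^1)(-1) = -480.

-480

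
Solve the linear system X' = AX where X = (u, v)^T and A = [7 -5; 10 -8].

u(t) = -C_1e^(-3t) - C_2e^(2t), v(t) = -2C_1e^(-3t) - C_2e^(2t)

Coefficient matrix A = [[7, -5], [10, -8]].
Characteristic polynomial det(A - λI) = λ^2 + λ - 6 = 0.
Eigenvalues λ = -3, 2.
For λ=-3: (A-λI) row 1 is [10, -5], so an eigenvector is (-1, -2).
For λ=2: (A-λI) row 1 is [5, -5], so an eigenvector is (-1, -1).
General solution: C_1e^(-3t)(-1,-2) + C_2e^(2t)(-1,-1).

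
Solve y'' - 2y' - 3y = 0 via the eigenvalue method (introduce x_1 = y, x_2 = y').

Let x_1 = y, x_2 = y'. Then x_1' = x_2 and x_2' = 3x_1 + 2x_2.
A = [[0,1],[3,2]]; det(A-λI) = λ^2 - 2λ - 3.
Eigenvalues λ = -1, 3 with eigenvectors (1,-1), (1,3).

y(t) = c_1e^(-t) + c_2e^(3t)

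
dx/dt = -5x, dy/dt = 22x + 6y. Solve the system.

Coefficient matrix A = [[-5, 0], [22, 6]].
Characteristic polynomial det(A - λI) = λ^2 - λ - 30 = 0.
Eigenvalues λ = 6, -5.
For λ=6: (A-λI) row 1 is [-11, 0], so an eigenvector is (0, -1).
For λ=-5: (A-λI) row 2 is [22, 11], so an eigenvector is (-1, 2).
General solution: C_1e^(6t)(0,-1) + C_2e^(-5t)(-1,2).

x(t) = -C_2e^(-5t), y(t) = -C_1e^(6t) + 2C_2e^(-5t)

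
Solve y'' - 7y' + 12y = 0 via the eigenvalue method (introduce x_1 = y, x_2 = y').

y(t) = c_1e^(4t) + c_2e^(3t)

Let x_1 = y, x_2 = y'. Then x_1' = x_2 and x_2' = -12x_1 + 7x_2.
A = [[0,1],[-12,7]]; det(A-λI) = λ^2 - 7λ + 12.
Eigenvalues λ = 4, 3 with eigenvectors (1,4), (1,3).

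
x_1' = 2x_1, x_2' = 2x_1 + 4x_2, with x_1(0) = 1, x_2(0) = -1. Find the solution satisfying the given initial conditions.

Coefficient matrix A = [[2, 0], [2, 4]].
Characteristic polynomial det(A - λI) = λ^2 - 6λ + 8 = 0.
Eigenvalues λ = 4, 2.
For λ=4: (A-λI) row 1 is [-2, 0], so an eigenvector is (0, 1).
For λ=2: (A-λI) row 2 is [2, 2], so an eigenvector is (-1, 1).
General solution: c_1e^(4t)(0,1) + c_2e^(2t)(-1,1).
Applying x_1(0)=1, x_2(0)=-1 gives c_1=0, c_2=-1.

x_1(t) = e^(2t), x_2(t) = -e^(2t)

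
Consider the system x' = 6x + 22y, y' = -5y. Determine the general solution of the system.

x(t) = -2c_1e^(-5t) - c_2e^(6t), y(t) = c_1e^(-5t)

Coefficient matrix A = [[6, 22], [0, -5]].
Characteristic polynomial det(A - λI) = λ^2 - λ - 30 = 0.
Eigenvalues λ = -5, 6.
For λ=-5: (A-λI) row 1 is [11, 22], so an eigenvector is (-2, 1).
For λ=6: (A-λI) row 1 is [0, 22], so an eigenvector is (-1, 0).
General solution: c_1e^(-5t)(-2,1) + c_2e^(6t)(-1,0).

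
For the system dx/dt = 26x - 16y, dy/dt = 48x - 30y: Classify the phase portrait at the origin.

saddle

A = [[26,-16],[48,-30]]; det(A-λI) = λ^2 + 4λ - 12.
λ = -6, 2: opposite signs.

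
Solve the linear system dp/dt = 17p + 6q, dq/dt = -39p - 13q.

Coefficient matrix A = [[17, 6], [-39, -13]].
Characteristic polynomial det(A - λI) = λ^2 - 4λ + 13 = 0.
Eigenvalues λ = 2 ± 3i (complex conjugate pair).
For λ=2+3i: an eigenvector is (1,-2) - i(1,-3) = (1 - i, -2 + 3i).
A real fundamental pair from Re and Im of e^((2+3i)t)v: X_1 = e^(2t)(cos(3t)·(1,-2) + sin(3t)·(1,-3)), X_2 = e^(2t)(sin(3t)·(1,-2) - cos(3t)·(1,-3)).
General solution: c_1X_1 + c_2X_2.

p(t) = c_1e^(2t)sin(3t) + c_1e^(2t)cos(3t) + c_2e^(2t)sin(3t) - c_2e^(2t)cos(3t), q(t) = -3c_1e^(2t)sin(3t) - 2c_1e^(2t)cos(3t) - 2c_2e^(2t)sin(3t) + 3c_2e^(2t)cos(3t)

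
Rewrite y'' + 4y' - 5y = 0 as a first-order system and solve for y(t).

y(t) = K_1e^(-5t) + K_2e^(t)

Let x_1 = y, x_2 = y'. Then x_1' = x_2 and x_2' = 5x_1 - 4x_2.
A = [[0,1],[5,-4]]; det(A-λI) = λ^2 + 4λ - 5.
Eigenvalues λ = -5, 1 with eigenvectors (1,-5), (1,1).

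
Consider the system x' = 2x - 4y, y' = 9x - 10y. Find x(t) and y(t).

Coefficient matrix A = [[2, -4], [9, -10]].
Characteristic polynomial det(A - λI) = λ^2 + 8λ + 16 = 0.
Single eigenvalue λ = -4 with algebraic multiplicity 2.
Eigenvector v = (-2,-3); generalized eigenvector w with (A-λI)w=v is (-1,-1).
General solution: e^(-4t)[c_1·v + c_2·(t·v + w)].

x(t) = -2c_1e^(-4t) - 2c_2te^(-4t) - c_2e^(-4t), y(t) = -3c_1e^(-4t) - 3c_2te^(-4t) - c_2e^(-4t)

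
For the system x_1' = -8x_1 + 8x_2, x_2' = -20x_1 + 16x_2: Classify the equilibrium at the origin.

unstable spiral

A = [[-8,8],[-20,16]]; det(A-λI) = λ^2 - 8λ + 32.
λ = 4 ± 4i: positive real part.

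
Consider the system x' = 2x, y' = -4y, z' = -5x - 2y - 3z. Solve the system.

Coefficient matrix A = [[2, 0, 0], [0, -4, 0], [-5, -2, -3]].
det(A - λI) = 0 gives eigenvalues λ = -4, 2, -3.
For λ=-4: eigenvector (0,1,2).
For λ=2: eigenvector (1,0,-1).
For λ=-3: eigenvector (0,0,1).
General solution: K_1e^(-4t)(0,1,2) + K_2e^(2t)(1,0,-1) + K_3e^(-3t)(0,0,1).

x(t) = K_2e^(2t), y(t) = K_1e^(-4t), z(t) = 2K_1e^(-4t) - K_2e^(2t) + K_3e^(-3t)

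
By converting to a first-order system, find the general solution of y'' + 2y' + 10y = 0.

y(t) = C_1e^(-t)cos(3t) + C_2e^(-t)sin(3t)

Let x_1 = y, x_2 = y'. Then x_1' = x_2 and x_2' = -10x_1 - 2x_2.
A = [[0,1],[-10,-2]]; det(A-λI) = λ^2 + 2λ + 10.
Eigenvalues λ = -1 ± 3i.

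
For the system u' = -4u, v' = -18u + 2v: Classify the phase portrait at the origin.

saddle

A = [[-4,0],[-18,2]]; det(A-λI) = λ^2 + 2λ - 8.
λ = 2, -4: opposite signs.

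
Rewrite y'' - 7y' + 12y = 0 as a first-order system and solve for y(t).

y(t) = C_1e^(4t) + C_2e^(3t)

Let x_1 = y, x_2 = y'. Then x_1' = x_2 and x_2' = -12x_1 + 7x_2.
A = [[0,1],[-12,7]]; det(A-λI) = λ^2 - 7λ + 12.
Eigenvalues λ = 4, 3 with eigenvectors (1,4), (1,3).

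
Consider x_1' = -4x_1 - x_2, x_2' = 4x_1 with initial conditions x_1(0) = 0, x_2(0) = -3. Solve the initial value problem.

x_1(t) = 3te^(-2t), x_2(t) = -6te^(-2t) - 3e^(-2t)

Coefficient matrix A = [[-4, -1], [4, 0]].
Characteristic polynomial det(A - λI) = λ^2 + 4λ + 4 = 0.
Single eigenvalue λ = -2 with algebraic multiplicity 2.
Eigenvector v = (1,-2); generalized eigenvector w with (A-λI)w=v is (1,-3).
General solution: e^(-2t)[C_1·v + C_2·(t·v + w)].
Applying x_1(0)=0, x_2(0)=-3 gives C_1=-3, C_2=3.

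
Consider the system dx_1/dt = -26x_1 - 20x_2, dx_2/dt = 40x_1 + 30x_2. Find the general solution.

x_1(t) = -c_1e^(2t)sin(4t) - 2c_1e^(2t)cos(4t) - 2c_2e^(2t)sin(4t) + c_2e^(2t)cos(4t), x_2(t) = c_1e^(2t)sin(4t) + 3c_1e^(2t)cos(4t) + 3c_2e^(2t)sin(4t) - c_2e^(2t)cos(4t)

Coefficient matrix A = [[-26, -20], [40, 30]].
Characteristic polynomial det(A - λI) = λ^2 - 4λ + 20 = 0.
Eigenvalues λ = 2 ± 4i (complex conjugate pair).
For λ=2+4i: an eigenvector is (-2,3) - i(-1,1) = (-2 + i, 3 - i).
A real fundamental pair from Re and Im of e^((2+4i)t)v: X_1 = e^(2t)(cos(4t)·(-2,3) + sin(4t)·(-1,1)), X_2 = e^(2t)(sin(4t)·(-2,3) - cos(4t)·(-1,1)).
General solution: c_1X_1 + c_2X_2.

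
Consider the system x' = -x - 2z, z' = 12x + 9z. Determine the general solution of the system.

Coefficient matrix A = [[-1, -2], [12, 9]].
Characteristic polynomial det(A - λI) = λ^2 - 8λ + 15 = 0.
Eigenvalues λ = 5, 3.
For λ=5: (A-λI) row 1 is [-6, -2], so an eigenvector is (-1, 3).
For λ=3: (A-λI) row 1 is [-4, -2], so an eigenvector is (-1, 2).
General solution: K_1e^(5t)(-1,3) + K_2e^(3t)(-1,2).

x(t) = -K_1e^(5t) - K_2e^(3t), z(t) = 3K_1e^(5t) + 2K_2e^(3t)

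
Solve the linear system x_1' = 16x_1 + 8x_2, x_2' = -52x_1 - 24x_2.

Coefficient matrix A = [[16, 8], [-52, -24]].
Characteristic polynomial det(A - λI) = λ^2 + 8λ + 32 = 0.
Eigenvalues λ = -4 ± 4i (complex conjugate pair).
For λ=-4+4i: an eigenvector is (1,-3) - i(-1,2) = (1 + i, -3 - 2i).
A real fundamental pair from Re and Im of e^((-4+4i)t)v: X_1 = e^(-4t)(cos(4t)·(1,-3) + sin(4t)·(-1,2)), X_2 = e^(-4t)(sin(4t)·(1,-3) - cos(4t)·(-1,2)).
General solution: c_1X_1 + c_2X_2.

x_1(t) = -c_1e^(-4t)sin(4t) + c_1e^(-4t)cos(4t) + c_2e^(-4t)sin(4t) + c_2e^(-4t)cos(4t), x_2(t) = 2c_1e^(-4t)sin(4t) - 3c_1e^(-4t)cos(4t) - 3c_2e^(-4t)sin(4t) - 2c_2e^(-4t)cos(4t)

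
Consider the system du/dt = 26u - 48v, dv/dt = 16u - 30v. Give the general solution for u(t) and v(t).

Coefficient matrix A = [[26, -48], [16, -30]].
Characteristic polynomial det(A - λI) = λ^2 + 4λ - 12 = 0.
Eigenvalues λ = -6, 2.
For λ=-6: (A-λI) row 1 is [32, -48], so an eigenvector is (3, 2).
For λ=2: (A-λI) row 1 is [24, -48], so an eigenvector is (2, 1).
General solution: K_1e^(-6t)(3,2) + K_2e^(2t)(2,1).

u(t) = 3K_1e^(-6t) + 2K_2e^(2t), v(t) = 2K_1e^(-6t) + K_2e^(2t)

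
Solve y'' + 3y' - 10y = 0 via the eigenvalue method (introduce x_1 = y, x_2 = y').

y(t) = C_1e^(-5t) + C_2e^(2t)

Let x_1 = y, x_2 = y'. Then x_1' = x_2 and x_2' = 10x_1 - 3x_2.
A = [[0,1],[10,-3]]; det(A-λI) = λ^2 + 3λ - 10.
Eigenvalues λ = -5, 2 with eigenvectors (1,-5), (1,2).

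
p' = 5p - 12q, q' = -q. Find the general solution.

Coefficient matrix A = [[5, -12], [0, -1]].
Characteristic polynomial det(A - λI) = λ^2 - 4λ - 5 = 0.
Eigenvalues λ = 5, -1.
For λ=5: (A-λI) row 1 is [0, -12], so an eigenvector is (1, 0).
For λ=-1: (A-λI) row 1 is [6, -12], so an eigenvector is (-2, -1).
General solution: c_1e^(5t)(1,0) + c_2e^(-t)(-2,-1).

p(t) = c_1e^(5t) - 2c_2e^(-t), q(t) = -c_2e^(-t)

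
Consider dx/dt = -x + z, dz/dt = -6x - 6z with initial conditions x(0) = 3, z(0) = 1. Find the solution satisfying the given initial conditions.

x(t) = 10e^(-3t) - 7e^(-4t), z(t) = -20e^(-3t) + 21e^(-4t)

Coefficient matrix A = [[-1, 1], [-6, -6]].
Characteristic polynomial det(A - λI) = λ^2 + 7λ + 12 = 0.
Eigenvalues λ = -3, -4.
For λ=-3: (A-λI) row 1 is [2, 1], so an eigenvector is (1, -2).
For λ=-4: (A-λI) row 1 is [3, 1], so an eigenvector is (1, -3).
General solution: C_1e^(-3t)(1,-2) + C_2e^(-4t)(1,-3).
Applying x(0)=3, z(0)=1 gives C_1=10, C_2=-7.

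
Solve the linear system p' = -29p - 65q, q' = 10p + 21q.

Coefficient matrix A = [[-29, -65], [10, 21]].
Characteristic polynomial det(A - λI) = λ^2 + 8λ + 41 = 0.
Eigenvalues λ = -4 ± 5i (complex conjugate pair).
For λ=-4+5i: an eigenvector is (-3,1) - i(2,-1) = (-3 - 2i, 1 + i).
A real fundamental pair from Re and Im of e^((-4+5i)t)v: X_1 = e^(-4t)(cos(5t)·(-3,1) + sin(5t)·(2,-1)), X_2 = e^(-4t)(sin(5t)·(-3,1) - cos(5t)·(2,-1)).
General solution: c_1X_1 + c_2X_2.

p(t) = 2c_1e^(-4t)sin(5t) - 3c_1e^(-4t)cos(5t) - 3c_2e^(-4t)sin(5t) - 2c_2e^(-4t)cos(5t), q(t) = -c_1e^(-4t)sin(5t) + c_1e^(-4t)cos(5t) + c_2e^(-4t)sin(5t) + c_2e^(-4t)cos(5t)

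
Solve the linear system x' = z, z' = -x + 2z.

Coefficient matrix A = [[0, 1], [-1, 2]].
Characteristic polynomial det(A - λI) = λ^2 - 2λ + 1 = 0.
Single eigenvalue λ = 1 with algebraic multiplicity 2.
Eigenvector v = (-1,-1); generalized eigenvector w with (A-λI)w=v is (1,0).
General solution: e^(t)[c_1·v + c_2·(t·v + w)].

x(t) = -c_1e^(t) - c_2te^(t) + c_2e^(t), z(t) = -c_1e^(t) - c_2te^(t)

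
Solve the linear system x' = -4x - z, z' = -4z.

Coefficient matrix A = [[-4, -1], [0, -4]].
Characteristic polynomial det(A - λI) = λ^2 + 8λ + 16 = 0.
Single eigenvalue λ = -4 with algebraic multiplicity 2.
Eigenvector v = (-1,0); generalized eigenvector w with (A-λI)w=v is (-2,1).
General solution: e^(-4t)[c_1·v + c_2·(t·v + w)].

x(t) = -c_1e^(-4t) - c_2te^(-4t) - 2c_2e^(-4t), z(t) = c_2e^(-4t)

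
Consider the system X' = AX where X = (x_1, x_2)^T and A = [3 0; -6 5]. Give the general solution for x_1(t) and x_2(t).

Coefficient matrix A = [[3, 0], [-6, 5]].
Characteristic polynomial det(A - λI) = λ^2 - 8λ + 15 = 0.
Eigenvalues λ = 5, 3.
For λ=5: (A-λI) row 1 is [-2, 0], so an eigenvector is (0, -1).
For λ=3: (A-λI) row 2 is [-6, 2], so an eigenvector is (-1, -3).
General solution: C_1e^(5t)(0,-1) + C_2e^(3t)(-1,-3).

x_1(t) = -C_2e^(3t), x_2(t) = -C_1e^(5t) - 3C_2e^(3t)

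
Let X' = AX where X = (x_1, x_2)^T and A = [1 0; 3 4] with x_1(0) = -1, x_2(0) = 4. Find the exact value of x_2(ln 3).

246

A = [[1,0],[3,4]]; eigenvalues λ = 1, 4.
Eigenvectors: (-1,1) for λ=1, (0,1) for λ=4.
From the initial condition, c_1 = 1, c_2 = 3.
x_2(ln 3) = (1)(3^1)(1) + (3)(3^4)(1) = 246.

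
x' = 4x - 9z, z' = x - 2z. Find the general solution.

x(t) = 3C_1e^(t) + 3C_2te^(t) - 2C_2e^(t), z(t) = C_1e^(t) + C_2te^(t) - C_2e^(t)

Coefficient matrix A = [[4, -9], [1, -2]].
Characteristic polynomial det(A - λI) = λ^2 - 2λ + 1 = 0.
Single eigenvalue λ = 1 with algebraic multiplicity 2.
Eigenvector v = (3,1); generalized eigenvector w with (A-λI)w=v is (-2,-1).
General solution: e^(t)[C_1·v + C_2·(t·v + w)].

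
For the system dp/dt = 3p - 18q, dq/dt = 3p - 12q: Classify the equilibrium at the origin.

stable node

A = [[3,-18],[3,-12]]; det(A-λI) = λ^2 + 9λ + 18.
λ = -6, -3: both negative.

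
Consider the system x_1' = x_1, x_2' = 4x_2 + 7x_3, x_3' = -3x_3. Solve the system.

x_1(t) = C_1e^(t), x_2(t) = C_2e^(-3t) + C_3e^(4t), x_3(t) = -C_2e^(-3t)

Coefficient matrix A = [[1, 0, 0], [0, 4, 7], [0, 0, -3]].
det(A - λI) = 0 gives eigenvalues λ = 1, -3, 4.
For λ=1: eigenvector (1,0,0).
For λ=-3: eigenvector (0,1,-1).
For λ=4: eigenvector (0,1,0).
General solution: C_1e^(t)(1,0,0) + C_2e^(-3t)(0,1,-1) + C_3e^(4t)(0,1,0).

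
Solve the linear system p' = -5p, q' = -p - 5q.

p(t) = c_2e^(-5t), q(t) = -c_1e^(-5t) - c_2te^(-5t) + c_2e^(-5t)

Coefficient matrix A = [[-5, 0], [-1, -5]].
Characteristic polynomial det(A - λI) = λ^2 + 10λ + 25 = 0.
Single eigenvalue λ = -5 with algebraic multiplicity 2.
Eigenvector v = (0,-1); generalized eigenvector w with (A-λI)w=v is (1,1).
General solution: e^(-5t)[c_1·v + c_2·(t·v + w)].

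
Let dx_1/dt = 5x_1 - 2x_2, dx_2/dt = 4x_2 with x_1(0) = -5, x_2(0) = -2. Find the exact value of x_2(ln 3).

-162

A = [[5,-2],[0,4]]; eigenvalues λ = 5, 4.
Eigenvectors: (-1,0) for λ=5, (2,1) for λ=4.
From the initial condition, c_1 = 1, c_2 = -2.
x_2(ln 3) = (1)(3^5)(0) + (-2)(3^4)(1) = -162.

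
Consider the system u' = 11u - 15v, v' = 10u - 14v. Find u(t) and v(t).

u(t) = 3c_1e^(t) - c_2e^(-4t), v(t) = 2c_1e^(t) - c_2e^(-4t)

Coefficient matrix A = [[11, -15], [10, -14]].
Characteristic polynomial det(A - λI) = λ^2 + 3λ - 4 = 0.
Eigenvalues λ = 1, -4.
For λ=1: (A-λI) row 1 is [10, -15], so an eigenvector is (3, 2).
For λ=-4: (A-λI) row 1 is [15, -15], so an eigenvector is (-1, -1).
General solution: c_1e^(t)(3,2) + c_2e^(-4t)(-1,-1).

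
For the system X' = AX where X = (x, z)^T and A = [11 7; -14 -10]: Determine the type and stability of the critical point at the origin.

A = [[11,7],[-14,-10]]; det(A-λI) = λ^2 - λ - 12.
λ = -3, 4: opposite signs.

saddle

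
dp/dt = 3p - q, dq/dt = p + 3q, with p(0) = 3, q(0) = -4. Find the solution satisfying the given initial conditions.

p(t) = 4e^(3t)sin(t) + 3e^(3t)cos(t), q(t) = 3e^(3t)sin(t) - 4e^(3t)cos(t)

Coefficient matrix A = [[3, -1], [1, 3]].
Characteristic polynomial det(A - λI) = λ^2 - 6λ + 10 = 0.
Eigenvalues λ = 3 ± i (complex conjugate pair).
For λ=3+i: an eigenvector is (0,-1) - i(1,0) = (0 - i, -1).
A real fundamental pair from Re and Im of e^((3+i)t)v: X_1 = e^(3t)(cos(t)·(0,-1) + sin(t)·(1,0)), X_2 = e^(3t)(sin(t)·(0,-1) - cos(t)·(1,0)).
General solution: K_1X_1 + K_2X_2.
Applying p(0)=3, q(0)=-4 gives K_1=4, K_2=-3.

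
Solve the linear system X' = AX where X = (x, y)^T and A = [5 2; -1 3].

Coefficient matrix A = [[5, 2], [-1, 3]].
Characteristic polynomial det(A - λI) = λ^2 - 8λ + 17 = 0.
Eigenvalues λ = 4 ± i (complex conjugate pair).
For λ=4+i: an eigenvector is (-1,0) - i(-1,1) = (-1 + i, 0 - i).
A real fundamental pair from Re and Im of e^((4+i)t)v: X_1 = e^(4t)(cos(t)·(-1,0) + sin(t)·(-1,1)), X_2 = e^(4t)(sin(t)·(-1,0) - cos(t)·(-1,1)).
General solution: C_1X_1 + C_2X_2.

x(t) = -C_1e^(4t)sin(t) - C_1e^(4t)cos(t) - C_2e^(4t)sin(t) + C_2e^(4t)cos(t), y(t) = C_1e^(4t)sin(t) - C_2e^(4t)cos(t)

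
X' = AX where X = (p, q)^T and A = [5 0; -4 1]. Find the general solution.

p(t) = C_1e^(5t), q(t) = -C_1e^(5t) + C_2e^(t)

Coefficient matrix A = [[5, 0], [-4, 1]].
Characteristic polynomial det(A - λI) = λ^2 - 6λ + 5 = 0.
Eigenvalues λ = 5, 1.
For λ=5: (A-λI) row 2 is [-4, -4], so an eigenvector is (1, -1).
For λ=1: (A-λI) row 1 is [4, 0], so an eigenvector is (0, 1).
General solution: C_1e^(5t)(1,-1) + C_2e^(t)(0,1).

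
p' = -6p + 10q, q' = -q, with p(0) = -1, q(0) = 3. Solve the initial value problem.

Coefficient matrix A = [[-6, 10], [0, -1]].
Characteristic polynomial det(A - λI) = λ^2 + 7λ + 6 = 0.
Eigenvalues λ = -1, -6.
For λ=-1: (A-λI) row 1 is [-5, 10], so an eigenvector is (2, 1).
For λ=-6: (A-λI) row 1 is [0, 10], so an eigenvector is (-1, 0).
General solution: C_1e^(-t)(2,1) + C_2e^(-6t)(-1,0).
Applying p(0)=-1, q(0)=3 gives C_1=3, C_2=7.

p(t) = 6e^(-t) - 7e^(-6t), q(t) = 3e^(-t)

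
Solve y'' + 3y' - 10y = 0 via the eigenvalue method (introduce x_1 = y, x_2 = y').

Let x_1 = y, x_2 = y'. Then x_1' = x_2 and x_2' = 10x_1 - 3x_2.
A = [[0,1],[10,-3]]; det(A-λI) = λ^2 + 3λ - 10.
Eigenvalues λ = 2, -5 with eigenvectors (1,2), (1,-5).

y(t) = C_1e^(2t) + C_2e^(-5t)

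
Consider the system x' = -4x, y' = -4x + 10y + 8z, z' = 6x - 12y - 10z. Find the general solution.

Coefficient matrix A = [[-4, 0, 0], [-4, 10, 8], [6, -12, -10]].
det(A - λI) = 0 gives eigenvalues λ = -4, 2, -2.
For λ=-4: eigenvector (1,2,-3).
For λ=2: eigenvector (0,-1,1).
For λ=-2: eigenvector (0,-2,3).
General solution: C_1e^(-4t)(1,2,-3) + C_2e^(2t)(0,-1,1) + C_3e^(-2t)(0,-2,3).

x(t) = C_1e^(-4t), y(t) = 2C_1e^(-4t) - C_2e^(2t) - 2C_3e^(-2t), z(t) = -3C_1e^(-4t) + C_2e^(2t) + 3C_3e^(-2t)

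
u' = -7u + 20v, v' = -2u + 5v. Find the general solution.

Coefficient matrix A = [[-7, 20], [-2, 5]].
Characteristic polynomial det(A - λI) = λ^2 + 2λ + 5 = 0.
Eigenvalues λ = -1 ± 2i (complex conjugate pair).
For λ=-1+2i: an eigenvector is (-1,0) - i(3,1) = (-1 - 3i, 0 - i).
A real fundamental pair from Re and Im of e^((-1+2i)t)v: X_1 = e^(-t)(cos(2t)·(-1,0) + sin(2t)·(3,1)), X_2 = e^(-t)(sin(2t)·(-1,0) - cos(2t)·(3,1)).
General solution: C_1X_1 + C_2X_2.

u(t) = 3C_1e^(-t)sin(2t) - C_1e^(-t)cos(2t) - C_2e^(-t)sin(2t) - 3C_2e^(-t)cos(2t), v(t) = C_1e^(-t)sin(2t) - C_2e^(-t)cos(2t)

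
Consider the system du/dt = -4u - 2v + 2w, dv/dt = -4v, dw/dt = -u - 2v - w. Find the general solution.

u(t) = c_1e^(-2t) - 2c_2e^(-3t) + c_3e^(-4t), v(t) = c_3e^(-4t), w(t) = c_1e^(-2t) - c_2e^(-3t) + c_3e^(-4t)

Coefficient matrix A = [[-4, -2, 2], [0, -4, 0], [-1, -2, -1]].
det(A - λI) = 0 gives eigenvalues λ = -2, -3, -4.
For λ=-2: eigenvector (1,0,1).
For λ=-3: eigenvector (-2,0,-1).
For λ=-4: eigenvector (1,1,1).
General solution: c_1e^(-2t)(1,0,1) + c_2e^(-3t)(-2,0,-1) + c_3e^(-4t)(1,1,1).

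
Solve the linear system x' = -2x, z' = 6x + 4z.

Coefficient matrix A = [[-2, 0], [6, 4]].
Characteristic polynomial det(A - λI) = λ^2 - 2λ - 8 = 0.
Eigenvalues λ = -2, 4.
For λ=-2: (A-λI) row 2 is [6, 6], so an eigenvector is (1, -1).
For λ=4: (A-λI) row 1 is [-6, 0], so an eigenvector is (0, -1).
General solution: C_1e^(-2t)(1,-1) + C_2e^(4t)(0,-1).

x(t) = C_1e^(-2t), z(t) = -C_1e^(-2t) - C_2e^(4t)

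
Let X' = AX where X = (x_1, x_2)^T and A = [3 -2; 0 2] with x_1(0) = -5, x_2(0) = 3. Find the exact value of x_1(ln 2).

-64

A = [[3,-2],[0,2]]; eigenvalues λ = 2, 3.
Eigenvectors: (2,1) for λ=2, (-1,0) for λ=3.
From the initial condition, c_1 = 3, c_2 = 11.
x_1(ln 2) = (3)(2^2)(2) + (11)(2^3)(-1) = -64.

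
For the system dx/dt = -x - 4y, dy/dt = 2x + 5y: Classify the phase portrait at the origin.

unstable node

A = [[-1,-4],[2,5]]; det(A-λI) = λ^2 - 4λ + 3.
λ = 1, 3: both positive.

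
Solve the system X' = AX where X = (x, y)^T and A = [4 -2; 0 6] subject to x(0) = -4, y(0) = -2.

x(t) = 2e^(6t) - 6e^(4t), y(t) = -2e^(6t)

Coefficient matrix A = [[4, -2], [0, 6]].
Characteristic polynomial det(A - λI) = λ^2 - 10λ + 24 = 0.
Eigenvalues λ = 6, 4.
For λ=6: (A-λI) row 1 is [-2, -2], so an eigenvector is (1, -1).
For λ=4: (A-λI) row 1 is [0, -2], so an eigenvector is (1, 0).
General solution: c_1e^(6t)(1,-1) + c_2e^(4t)(1,0).
Applying x(0)=-4, y(0)=-2 gives c_1=2, c_2=-6.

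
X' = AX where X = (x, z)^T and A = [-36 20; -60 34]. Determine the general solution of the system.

x(t) = c_1e^(4t) + 2c_2e^(-6t), z(t) = 2c_1e^(4t) + 3c_2e^(-6t)

Coefficient matrix A = [[-36, 20], [-60, 34]].
Characteristic polynomial det(A - λI) = λ^2 + 2λ - 24 = 0.
Eigenvalues λ = 4, -6.
For λ=4: (A-λI) row 1 is [-40, 20], so an eigenvector is (1, 2).
For λ=-6: (A-λI) row 1 is [-30, 20], so an eigenvector is (2, 3).
General solution: c_1e^(4t)(1,2) + c_2e^(-6t)(2,3).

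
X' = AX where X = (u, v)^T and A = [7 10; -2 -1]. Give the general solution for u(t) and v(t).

u(t) = C_1e^(3t)sin(2t) - 2C_1e^(3t)cos(2t) - 2C_2e^(3t)sin(2t) - C_2e^(3t)cos(2t), v(t) = C_1e^(3t)cos(2t) + C_2e^(3t)sin(2t)

Coefficient matrix A = [[7, 10], [-2, -1]].
Characteristic polynomial det(A - λI) = λ^2 - 6λ + 13 = 0.
Eigenvalues λ = 3 ± 2i (complex conjugate pair).
For λ=3+2i: an eigenvector is (-2,1) - i(1,0) = (-2 - i, 1).
A real fundamental pair from Re and Im of e^((3+2i)t)v: X_1 = e^(3t)(cos(2t)·(-2,1) + sin(2t)·(1,0)), X_2 = e^(3t)(sin(2t)·(-2,1) - cos(2t)·(1,0)).
General solution: C_1X_1 + C_2X_2.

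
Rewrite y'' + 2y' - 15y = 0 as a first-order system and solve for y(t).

y(t) = C_1e^(-5t) + C_2e^(3t)

Let x_1 = y, x_2 = y'. Then x_1' = x_2 and x_2' = 15x_1 - 2x_2.
A = [[0,1],[15,-2]]; det(A-λI) = λ^2 + 2λ - 15.
Eigenvalues λ = -5, 3 with eigenvectors (1,-5), (1,3).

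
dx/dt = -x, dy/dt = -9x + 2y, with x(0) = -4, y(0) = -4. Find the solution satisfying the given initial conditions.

x(t) = -4e^(-t), y(t) = 8e^(2t) - 12e^(-t)

Coefficient matrix A = [[-1, 0], [-9, 2]].
Characteristic polynomial det(A - λI) = λ^2 - λ - 2 = 0.
Eigenvalues λ = -1, 2.
For λ=-1: (A-λI) row 2 is [-9, 3], so an eigenvector is (-1, -3).
For λ=2: (A-λI) row 1 is [-3, 0], so an eigenvector is (0, 1).
General solution: K_1e^(-t)(-1,-3) + K_2e^(2t)(0,1).
Applying x(0)=-4, y(0)=-4 gives K_1=4, K_2=8.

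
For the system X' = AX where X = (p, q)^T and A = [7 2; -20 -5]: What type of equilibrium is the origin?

A = [[7,2],[-20,-5]]; det(A-λI) = λ^2 - 2λ + 5.
λ = 1 ± 2i: positive real part.

unstable spiral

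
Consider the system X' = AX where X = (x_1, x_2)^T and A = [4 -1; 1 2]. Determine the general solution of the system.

x_1(t) = C_1e^(3t) + C_2te^(3t) - 2C_2e^(3t), x_2(t) = C_1e^(3t) + C_2te^(3t) - 3C_2e^(3t)

Coefficient matrix A = [[4, -1], [1, 2]].
Characteristic polynomial det(A - λI) = λ^2 - 6λ + 9 = 0.
Single eigenvalue λ = 3 with algebraic multiplicity 2.
Eigenvector v = (1,1); generalized eigenvector w with (A-λI)w=v is (-2,-3).
General solution: e^(3t)[C_1·v + C_2·(t·v + w)].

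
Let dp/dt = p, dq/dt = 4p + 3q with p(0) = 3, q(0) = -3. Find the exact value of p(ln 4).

12

A = [[1,0],[4,3]]; eigenvalues λ = 3, 1.
Eigenvectors: (0,1) for λ=3, (1,-2) for λ=1.
From the initial condition, c_1 = 3, c_2 = 3.
p(ln 4) = (3)(4^3)(0) + (3)(4^1)(1) = 12.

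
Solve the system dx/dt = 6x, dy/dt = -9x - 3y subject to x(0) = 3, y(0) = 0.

Coefficient matrix A = [[6, 0], [-9, -3]].
Characteristic polynomial det(A - λI) = λ^2 - 3λ - 18 = 0.
Eigenvalues λ = 6, -3.
For λ=6: (A-λI) row 2 is [-9, -9], so an eigenvector is (1, -1).
For λ=-3: (A-λI) row 1 is [9, 0], so an eigenvector is (0, 1).
General solution: K_1e^(6t)(1,-1) + K_2e^(-3t)(0,1).
Applying x(0)=3, y(0)=0 gives K_1=3, K_2=3.

x(t) = 3e^(6t), y(t) = -3e^(6t) + 3e^(-3t)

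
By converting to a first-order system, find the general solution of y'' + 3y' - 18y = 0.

Let x_1 = y, x_2 = y'. Then x_1' = x_2 and x_2' = 18x_1 - 3x_2.
A = [[0,1],[18,-3]]; det(A-λI) = λ^2 + 3λ - 18.
Eigenvalues λ = 3, -6 with eigenvectors (1,3), (1,-6).

y(t) = K_1e^(3t) + K_2e^(-6t)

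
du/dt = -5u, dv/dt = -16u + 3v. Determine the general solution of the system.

Coefficient matrix A = [[-5, 0], [-16, 3]].
Characteristic polynomial det(A - λI) = λ^2 + 2λ - 15 = 0.
Eigenvalues λ = 3, -5.
For λ=3: (A-λI) row 1 is [-8, 0], so an eigenvector is (0, 1).
For λ=-5: (A-λI) row 2 is [-16, 8], so an eigenvector is (1, 2).
General solution: C_1e^(3t)(0,1) + C_2e^(-5t)(1,2).

u(t) = C_2e^(-5t), v(t) = C_1e^(3t) + 2C_2e^(-5t)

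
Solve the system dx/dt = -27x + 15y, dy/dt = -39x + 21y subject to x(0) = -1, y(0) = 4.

Coefficient matrix A = [[-27, 15], [-39, 21]].
Characteristic polynomial det(A - λI) = λ^2 + 6λ + 18 = 0.
Eigenvalues λ = -3 ± 3i (complex conjugate pair).
For λ=-3+3i: an eigenvector is (-2,-3) - i(1,2) = (-2 - i, -3 - 2i).
A real fundamental pair from Re and Im of e^((-3+3i)t)v: X_1 = e^(-3t)(cos(3t)·(-2,-3) + sin(3t)·(1,2)), X_2 = e^(-3t)(sin(3t)·(-2,-3) - cos(3t)·(1,2)).
General solution: K_1X_1 + K_2X_2.
Applying x(0)=-1, y(0)=4 gives K_1=6, K_2=-11.

x(t) = 28e^(-3t)sin(3t) - e^(-3t)cos(3t), y(t) = 45e^(-3t)sin(3t) + 4e^(-3t)cos(3t)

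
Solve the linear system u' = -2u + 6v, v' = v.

u(t) = K_1e^(-2t) - 2K_2e^(t), v(t) = -K_2e^(t)

Coefficient matrix A = [[-2, 6], [0, 1]].
Characteristic polynomial det(A - λI) = λ^2 + λ - 2 = 0.
Eigenvalues λ = -2, 1.
For λ=-2: (A-λI) row 1 is [0, 6], so an eigenvector is (1, 0).
For λ=1: (A-λI) row 1 is [-3, 6], so an eigenvector is (-2, -1).
General solution: K_1e^(-2t)(1,0) + K_2e^(t)(-2,-1).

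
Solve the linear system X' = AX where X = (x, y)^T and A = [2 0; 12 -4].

Coefficient matrix A = [[2, 0], [12, -4]].
Characteristic polynomial det(A - λI) = λ^2 + 2λ - 8 = 0.
Eigenvalues λ = 2, -4.
For λ=2: (A-λI) row 2 is [12, -6], so an eigenvector is (-1, -2).
For λ=-4: (A-λI) row 1 is [6, 0], so an eigenvector is (0, 1).
General solution: K_1e^(2t)(-1,-2) + K_2e^(-4t)(0,1).

x(t) = -K_1e^(2t), y(t) = -2K_1e^(2t) + K_2e^(-4t)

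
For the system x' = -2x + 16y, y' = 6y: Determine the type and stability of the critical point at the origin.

A = [[-2,16],[0,6]]; det(A-λI) = λ^2 - 4λ - 12.
λ = -2, 6: opposite signs.

saddle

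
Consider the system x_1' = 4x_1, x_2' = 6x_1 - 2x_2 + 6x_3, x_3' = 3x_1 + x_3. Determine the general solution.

x_1(t) = c_2e^(4t), x_2(t) = c_1e^(-2t) + 2c_2e^(4t) + 2c_3e^(t), x_3(t) = c_2e^(4t) + c_3e^(t)

Coefficient matrix A = [[4, 0, 0], [6, -2, 6], [3, 0, 1]].
det(A - λI) = 0 gives eigenvalues λ = -2, 4, 1.
For λ=-2: eigenvector (0,1,0).
For λ=4: eigenvector (1,2,1).
For λ=1: eigenvector (0,2,1).
General solution: c_1e^(-2t)(0,1,0) + c_2e^(4t)(1,2,1) + c_3e^(t)(0,2,1).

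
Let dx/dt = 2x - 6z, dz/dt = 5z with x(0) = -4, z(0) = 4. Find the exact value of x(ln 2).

-240

A = [[2,-6],[0,5]]; eigenvalues λ = 2, 5.
Eigenvectors: (-1,0) for λ=2, (-2,1) for λ=5.
From the initial condition, c_1 = -4, c_2 = 4.
x(ln 2) = (-4)(2^2)(-1) + (4)(2^5)(-2) = -240.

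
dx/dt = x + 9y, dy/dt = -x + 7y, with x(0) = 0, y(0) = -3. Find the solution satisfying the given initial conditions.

x(t) = -27te^(4t), y(t) = -9te^(4t) - 3e^(4t)

Coefficient matrix A = [[1, 9], [-1, 7]].
Characteristic polynomial det(A - λI) = λ^2 - 8λ + 16 = 0.
Single eigenvalue λ = 4 with algebraic multiplicity 2.
Eigenvector v = (-3,-1); generalized eigenvector w with (A-λI)w=v is (1,0).
General solution: e^(4t)[c_1·v + c_2·(t·v + w)].
Applying x(0)=0, y(0)=-3 gives c_1=3, c_2=9.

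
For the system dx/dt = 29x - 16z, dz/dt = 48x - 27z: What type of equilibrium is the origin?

A = [[29,-16],[48,-27]]; det(A-λI) = λ^2 - 2λ - 15.
λ = -3, 5: opposite signs.

saddle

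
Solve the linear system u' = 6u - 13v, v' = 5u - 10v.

u(t) = 2K_1e^(-2t)sin(t) - 3K_1e^(-2t)cos(t) - 3K_2e^(-2t)sin(t) - 2K_2e^(-2t)cos(t), v(t) = K_1e^(-2t)sin(t) - 2K_1e^(-2t)cos(t) - 2K_2e^(-2t)sin(t) - K_2e^(-2t)cos(t)

Coefficient matrix A = [[6, -13], [5, -10]].
Characteristic polynomial det(A - λI) = λ^2 + 4λ + 5 = 0.
Eigenvalues λ = -2 ± i (complex conjugate pair).
For λ=-2+i: an eigenvector is (-3,-2) - i(2,1) = (-3 - 2i, -2 - i).
A real fundamental pair from Re and Im of e^((-2+i)t)v: X_1 = e^(-2t)(cos(t)·(-3,-2) + sin(t)·(2,1)), X_2 = e^(-2t)(sin(t)·(-3,-2) - cos(t)·(2,1)).
General solution: K_1X_1 + K_2X_2.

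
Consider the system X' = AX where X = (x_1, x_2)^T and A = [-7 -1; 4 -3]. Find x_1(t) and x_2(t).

Coefficient matrix A = [[-7, -1], [4, -3]].
Characteristic polynomial det(A - λI) = λ^2 + 10λ + 25 = 0.
Single eigenvalue λ = -5 with algebraic multiplicity 2.
Eigenvector v = (-1,2); generalized eigenvector w with (A-λI)w=v is (0,1).
General solution: e^(-5t)[c_1·v + c_2·(t·v + w)].

x_1(t) = -c_1e^(-5t) - c_2te^(-5t), x_2(t) = 2c_1e^(-5t) + 2c_2te^(-5t) + c_2e^(-5t)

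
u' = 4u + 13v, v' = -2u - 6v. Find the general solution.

u(t) = -3c_1e^(-t)sin(t) + 2c_1e^(-t)cos(t) + 2c_2e^(-t)sin(t) + 3c_2e^(-t)cos(t), v(t) = c_1e^(-t)sin(t) - c_1e^(-t)cos(t) - c_2e^(-t)sin(t) - c_2e^(-t)cos(t)

Coefficient matrix A = [[4, 13], [-2, -6]].
Characteristic polynomial det(A - λI) = λ^2 + 2λ + 2 = 0.
Eigenvalues λ = -1 ± i (complex conjugate pair).
For λ=-1+i: an eigenvector is (2,-1) - i(-3,1) = (2 + 3i, -1 - i).
A real fundamental pair from Re and Im of e^((-1+i)t)v: X_1 = e^(-t)(cos(t)·(2,-1) + sin(t)·(-3,1)), X_2 = e^(-t)(sin(t)·(2,-1) - cos(t)·(-3,1)).
General solution: c_1X_1 + c_2X_2.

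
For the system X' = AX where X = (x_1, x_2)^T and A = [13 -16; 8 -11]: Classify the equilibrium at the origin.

A = [[13,-16],[8,-11]]; det(A-λI) = λ^2 - 2λ - 15.
λ = -3, 5: opposite signs.

saddle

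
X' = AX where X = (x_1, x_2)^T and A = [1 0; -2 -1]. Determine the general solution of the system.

x_1(t) = C_2e^(t), x_2(t) = -C_1e^(-t) - C_2e^(t)

Coefficient matrix A = [[1, 0], [-2, -1]].
Characteristic polynomial det(A - λI) = λ^2 - 1 = 0.
Eigenvalues λ = -1, 1.
For λ=-1: (A-λI) row 1 is [2, 0], so an eigenvector is (0, -1).
For λ=1: (A-λI) row 2 is [-2, -2], so an eigenvector is (1, -1).
General solution: C_1e^(-t)(0,-1) + C_2e^(t)(1,-1).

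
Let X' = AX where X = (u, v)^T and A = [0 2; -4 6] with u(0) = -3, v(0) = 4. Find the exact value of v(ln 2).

A = [[0,2],[-4,6]]; eigenvalues λ = 2, 4.
Eigenvectors: (-1,-1) for λ=2, (1,2) for λ=4.
From the initial condition, c_1 = 10, c_2 = 7.
v(ln 2) = (10)(2^2)(-1) + (7)(2^4)(2) = 184.

184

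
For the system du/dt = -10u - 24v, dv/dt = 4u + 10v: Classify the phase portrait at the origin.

A = [[-10,-24],[4,10]]; det(A-λI) = λ^2 - 4.
λ = -2, 2: opposite signs.

saddle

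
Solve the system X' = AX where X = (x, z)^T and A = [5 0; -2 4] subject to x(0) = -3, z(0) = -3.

Coefficient matrix A = [[5, 0], [-2, 4]].
Characteristic polynomial det(A - λI) = λ^2 - 9λ + 20 = 0.
Eigenvalues λ = 5, 4.
For λ=5: (A-λI) row 2 is [-2, -1], so an eigenvector is (1, -2).
For λ=4: (A-λI) row 1 is [1, 0], so an eigenvector is (0, 1).
General solution: K_1e^(5t)(1,-2) + K_2e^(4t)(0,1).
Applying x(0)=-3, z(0)=-3 gives K_1=-3, K_2=-9.

x(t) = -3e^(5t), z(t) = 6e^(5t) - 9e^(4t)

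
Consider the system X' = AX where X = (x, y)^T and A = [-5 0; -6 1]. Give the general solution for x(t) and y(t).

Coefficient matrix A = [[-5, 0], [-6, 1]].
Characteristic polynomial det(A - λI) = λ^2 + 4λ - 5 = 0.
Eigenvalues λ = -5, 1.
For λ=-5: (A-λI) row 2 is [-6, 6], so an eigenvector is (-1, -1).
For λ=1: (A-λI) row 1 is [-6, 0], so an eigenvector is (0, 1).
General solution: K_1e^(-5t)(-1,-1) + K_2e^(t)(0,1).

x(t) = -K_1e^(-5t), y(t) = -K_1e^(-5t) + K_2e^(t)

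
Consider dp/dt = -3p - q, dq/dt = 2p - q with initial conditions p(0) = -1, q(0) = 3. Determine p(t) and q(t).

Coefficient matrix A = [[-3, -1], [2, -1]].
Characteristic polynomial det(A - λI) = λ^2 + 4λ + 5 = 0.
Eigenvalues λ = -2 ± i (complex conjugate pair).
For λ=-2+i: an eigenvector is (0,-1) - i(1,-1) = (0 - i, -1 + i).
A real fundamental pair from Re and Im of e^((-2+i)t)v: X_1 = e^(-2t)(cos(t)·(0,-1) + sin(t)·(1,-1)), X_2 = e^(-2t)(sin(t)·(0,-1) - cos(t)·(1,-1)).
General solution: C_1X_1 + C_2X_2.
Applying p(0)=-1, q(0)=3 gives C_1=-2, C_2=1.

p(t) = -2e^(-2t)sin(t) - e^(-2t)cos(t), q(t) = e^(-2t)sin(t) + 3e^(-2t)cos(t)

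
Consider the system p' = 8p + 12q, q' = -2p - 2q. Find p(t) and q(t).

p(t) = -3K_1e^(4t) + 2K_2e^(2t), q(t) = K_1e^(4t) - K_2e^(2t)

Coefficient matrix A = [[8, 12], [-2, -2]].
Characteristic polynomial det(A - λI) = λ^2 - 6λ + 8 = 0.
Eigenvalues λ = 4, 2.
For λ=4: (A-λI) row 1 is [4, 12], so an eigenvector is (-3, 1).
For λ=2: (A-λI) row 1 is [6, 12], so an eigenvector is (2, -1).
General solution: K_1e^(4t)(-3,1) + K_2e^(2t)(2,-1).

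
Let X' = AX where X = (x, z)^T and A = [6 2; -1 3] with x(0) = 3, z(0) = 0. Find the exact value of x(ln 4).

5376

A = [[6,2],[-1,3]]; eigenvalues λ = 4, 5.
Eigenvectors: (1,-1) for λ=4, (2,-1) for λ=5.
From the initial condition, c_1 = -3, c_2 = 3.
x(ln 4) = (-3)(4^4)(1) + (3)(4^5)(2) = 5376.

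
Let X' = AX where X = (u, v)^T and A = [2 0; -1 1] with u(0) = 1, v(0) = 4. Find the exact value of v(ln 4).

A = [[2,0],[-1,1]]; eigenvalues λ = 2, 1.
Eigenvectors: (-1,1) for λ=2, (0,1) for λ=1.
From the initial condition, c_1 = -1, c_2 = 5.
v(ln 4) = (-1)(4^2)(1) + (5)(4^1)(1) = 4.

4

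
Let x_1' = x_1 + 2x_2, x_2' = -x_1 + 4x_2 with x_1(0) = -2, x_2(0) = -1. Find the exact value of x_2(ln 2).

A = [[1,2],[-1,4]]; eigenvalues λ = 2, 3.
Eigenvectors: (-2,-1) for λ=2, (-1,-1) for λ=3.
From the initial condition, c_1 = 1, c_2 = 0.
x_2(ln 2) = (1)(2^2)(-1) + (0)(2^3)(-1) = -4.

-4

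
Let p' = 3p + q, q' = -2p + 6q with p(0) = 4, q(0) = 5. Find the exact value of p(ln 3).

A = [[3,1],[-2,6]]; eigenvalues λ = 4, 5.
Eigenvectors: (1,1) for λ=4, (1,2) for λ=5.
From the initial condition, c_1 = 3, c_2 = 1.
p(ln 3) = (3)(3^4)(1) + (1)(3^5)(1) = 486.

486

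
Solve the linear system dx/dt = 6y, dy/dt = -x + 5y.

Coefficient matrix A = [[0, 6], [-1, 5]].
Characteristic polynomial det(A - λI) = λ^2 - 5λ + 6 = 0.
Eigenvalues λ = 2, 3.
For λ=2: (A-λI) row 1 is [-2, 6], so an eigenvector is (-3, -1).
For λ=3: (A-λI) row 1 is [-3, 6], so an eigenvector is (2, 1).
General solution: C_1e^(2t)(-3,-1) + C_2e^(3t)(2,1).

x(t) = -3C_1e^(2t) + 2C_2e^(3t), y(t) = -C_1e^(2t) + C_2e^(3t)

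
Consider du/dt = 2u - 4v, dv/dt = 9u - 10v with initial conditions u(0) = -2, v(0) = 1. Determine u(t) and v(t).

Coefficient matrix A = [[2, -4], [9, -10]].
Characteristic polynomial det(A - λI) = λ^2 + 8λ + 16 = 0.
Single eigenvalue λ = -4 with algebraic multiplicity 2.
Eigenvector v = (2,3); generalized eigenvector w with (A-λI)w=v is (1,1).
General solution: e^(-4t)[C_1·v + C_2·(t·v + w)].
Applying u(0)=-2, v(0)=1 gives C_1=3, C_2=-8.

u(t) = -16te^(-4t) - 2e^(-4t), v(t) = -24te^(-4t) + e^(-4t)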